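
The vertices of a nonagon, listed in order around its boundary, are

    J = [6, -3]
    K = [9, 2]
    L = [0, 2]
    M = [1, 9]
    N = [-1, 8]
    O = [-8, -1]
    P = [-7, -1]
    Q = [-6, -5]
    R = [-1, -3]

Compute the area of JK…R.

Σ = (39) + (18) + (-2) + (17) + (65) + (1) + (29) + (13) + (21) = 201
Area = |Σ|/2 = 100.5.

100.5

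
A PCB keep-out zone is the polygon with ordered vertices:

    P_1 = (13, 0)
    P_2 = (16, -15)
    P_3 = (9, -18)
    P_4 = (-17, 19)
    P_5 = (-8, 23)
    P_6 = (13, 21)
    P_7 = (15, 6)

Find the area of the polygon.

752

Apply Gauss's area formula: 2A = Σ (x_i·y_{i+1} − x_{i+1}·y_i), indices taken mod 7.
Σ = (-195) + (-153) + (-135) + (-239) + (-467) + (-237) + (-78) = -1504
Area = |Σ|/2 = 752.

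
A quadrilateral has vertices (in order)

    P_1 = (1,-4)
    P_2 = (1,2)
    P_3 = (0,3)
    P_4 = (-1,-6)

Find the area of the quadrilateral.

Apply the shoelace formula: 2A = Σ (x_i·y_{i+1} − x_{i+1}·y_i), indices taken mod 4.
P_1→P_2: (1)(2) − (1)(-4) = 6
P_2→P_3: (1)(3) − (0)(2) = 3
P_3→P_4: (0)(-6) − (-1)(3) = 3
P_4→P_1: (-1)(-4) − (1)(-6) = 10
Σ = 22
Area = |Σ|/2 = 11.

11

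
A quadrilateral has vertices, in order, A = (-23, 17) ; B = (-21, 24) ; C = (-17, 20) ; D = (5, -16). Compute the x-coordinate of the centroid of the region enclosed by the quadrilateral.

Apply the shoelace formula. First the cross-terms c_i = x_i·y_{i+1} − x_{i+1}·y_i:
  -195, -12, 172, -283  ⇒  2A = -318, A = -159.
Then Σ (x_i + x_{i+1})·c_i = 12066, so x̄ = 12066 / (6·(-159)) = -2011/159.

-2011/159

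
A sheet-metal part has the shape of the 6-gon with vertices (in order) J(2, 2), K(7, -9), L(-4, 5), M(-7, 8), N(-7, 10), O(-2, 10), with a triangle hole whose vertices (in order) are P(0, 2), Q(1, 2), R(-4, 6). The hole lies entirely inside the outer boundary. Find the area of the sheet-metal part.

Outer boundary:
Cross-terms: -32, -1, 3, -14, -50, -24  ⇒  Σ = -118
Area = |Σ|/2 = 59.
Hole:
Cross-terms: -2, 14, -8  ⇒  Σ = 4
Area = |Σ|/2 = 2.
Net area = 59 − 2 = 57.

57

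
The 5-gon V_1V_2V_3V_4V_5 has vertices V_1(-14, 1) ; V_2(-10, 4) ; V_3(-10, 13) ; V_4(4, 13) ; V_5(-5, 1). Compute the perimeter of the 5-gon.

|V_1V_2| = √((4)² + (3)²) = √25 = 5
|V_2V_3| = √((0)² + (9)²) = √81 = 9
|V_3V_4| = √((14)² + (0)²) = √196 = 14
|V_4V_5| = √((-9)² + (-12)²) = √225 = 15
|V_5V_1| = √((-9)² + (0)²) = √81 = 9
Perimeter = 5 + 9 + 14 + 15 + 9 = 52.

52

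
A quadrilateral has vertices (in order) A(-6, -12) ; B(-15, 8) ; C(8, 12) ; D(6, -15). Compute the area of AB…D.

Apply the shoelace formula: 2A = Σ (x_i·y_{i+1} − x_{i+1}·y_i), indices taken mod 4.
Cross-terms: -228, -244, -192, -162  ⇒  Σ = -826
Area = |Σ|/2 = 413.

413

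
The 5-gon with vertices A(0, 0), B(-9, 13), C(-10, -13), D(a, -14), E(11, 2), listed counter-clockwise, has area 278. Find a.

The doubled signed area Σ (x_i y_{i+1} − x_{i+1} y_i) is linear in a.
With a=0 it equals 541; the coefficient of a is 15 (from the two edges through D).
So 15·a + 541 = 2·278 = 556 ⇒ a = 1.

1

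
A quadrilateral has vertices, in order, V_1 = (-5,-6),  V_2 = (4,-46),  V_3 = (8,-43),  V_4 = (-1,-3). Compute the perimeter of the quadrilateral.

|V_1V_2| = √((9)² + (-40)²) = √1681 = 41
|V_2V_3| = √((4)² + (3)²) = √25 = 5
|V_3V_4| = √((-9)² + (40)²) = √1681 = 41
|V_4V_1| = √((-4)² + (-3)²) = √25 = 5
Perimeter = 41 + 5 + 41 + 5 = 92.

92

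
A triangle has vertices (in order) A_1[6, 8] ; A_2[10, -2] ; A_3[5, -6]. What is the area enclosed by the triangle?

33

Apply Gauss's area formula: 2A = Σ (x_i·y_{i+1} − x_{i+1}·y_i), indices taken mod 3.
A_1→A_2: (6)(-2) − (10)(8) = -92
A_2→A_3: (10)(-6) − (5)(-2) = -50
A_3→A_1: (5)(8) − (6)(-6) = 76
Σ = -66
Area = |Σ|/2 = 33.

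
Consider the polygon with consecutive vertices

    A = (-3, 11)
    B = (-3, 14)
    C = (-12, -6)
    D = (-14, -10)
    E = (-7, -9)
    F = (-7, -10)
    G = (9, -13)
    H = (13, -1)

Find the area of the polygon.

A→B: (-3)(14) − (-3)(11) = -9
B→C: (-3)(-6) − (-12)(14) = 186
C→D: (-12)(-10) − (-14)(-6) = 36
D→E: (-14)(-9) − (-7)(-10) = 56
E→F: (-7)(-10) − (-7)(-9) = 7
F→G: (-7)(-13) − (9)(-10) = 181
G→H: (9)(-1) − (13)(-13) = 160
H→A: (13)(11) − (-3)(-1) = 140
Σ = 757
Area = |Σ|/2 = 378.5.

378.5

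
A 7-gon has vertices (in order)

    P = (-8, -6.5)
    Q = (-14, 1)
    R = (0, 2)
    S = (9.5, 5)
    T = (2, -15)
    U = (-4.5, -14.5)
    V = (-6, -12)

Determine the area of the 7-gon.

242.5

Apply the surveyor's formula: 2A = Σ (x_i·y_{i+1} − x_{i+1}·y_i), indices taken mod 7.
P→Q: (-8)(1) − (-14)(-6.5) = -99
Q→R: (-14)(2) − (0)(1) = -28
R→S: (0)(5) − (9.5)(2) = -19
S→T: (9.5)(-15) − (2)(5) = -152.5
T→U: (2)(-14.5) − (-4.5)(-15) = -96.5
U→V: (-4.5)(-12) − (-6)(-14.5) = -33
V→P: (-6)(-6.5) − (-8)(-12) = -57
Σ = -485
Area = |Σ|/2 = 242.5.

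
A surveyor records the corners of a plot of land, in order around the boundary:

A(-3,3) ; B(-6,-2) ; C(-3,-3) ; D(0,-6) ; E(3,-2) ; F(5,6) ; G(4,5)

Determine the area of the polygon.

64

Apply the surveyor's formula: 2A = Σ (x_i·y_{i+1} − x_{i+1}·y_i), indices taken mod 7.
A→B: (-3)(-2) − (-6)(3) = 24
B→C: (-6)(-3) − (-3)(-2) = 12
C→D: (-3)(-6) − (0)(-3) = 18
D→E: (0)(-2) − (3)(-6) = 18
E→F: (3)(6) − (5)(-2) = 28
F→G: (5)(5) − (4)(6) = 1
G→A: (4)(3) − (-3)(5) = 27
Σ = 128
Area = |Σ|/2 = 64.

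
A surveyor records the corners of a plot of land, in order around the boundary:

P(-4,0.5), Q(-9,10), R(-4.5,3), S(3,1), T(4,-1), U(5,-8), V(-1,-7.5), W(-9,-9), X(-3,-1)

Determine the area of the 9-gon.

Apply the shoelace formula: 2A = Σ (x_i·y_{i+1} − x_{i+1}·y_i), indices taken mod 9.
Σ = (-35.5) + (18) + (-13.5) + (-7) + (-27) + (-45.5) + (-58.5) + (-18) + (-5.5) = -192.5
Area = |Σ|/2 = 96.25.

96.25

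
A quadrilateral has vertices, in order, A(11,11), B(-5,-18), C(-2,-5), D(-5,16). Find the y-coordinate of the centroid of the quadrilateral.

55/13

Apply Gauss's area formula. First the cross-terms c_i = x_i·y_{i+1} − x_{i+1}·y_i:
  -143, -11, -57, -231  ⇒  2A = -442, A = -221.
Then Σ (y_i + y_{i+1})·c_i = -5610, so ȳ = -5610 / (6·(-221)) = 55/13.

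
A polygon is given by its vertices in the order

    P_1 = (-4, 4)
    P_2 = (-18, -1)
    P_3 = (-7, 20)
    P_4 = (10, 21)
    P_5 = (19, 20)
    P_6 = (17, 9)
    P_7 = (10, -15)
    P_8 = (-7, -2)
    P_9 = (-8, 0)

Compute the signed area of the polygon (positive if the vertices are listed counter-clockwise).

-762

Apply the surveyor's formula: 2A = Σ (x_i·y_{i+1} − x_{i+1}·y_i), indices taken mod 9.
Σ = (76) + (-367) + (-347) + (-199) + (-169) + (-345) + (-125) + (-16) + (-32) = -1524
Signed area = Σ/2 = -762 (negative ⇒ clockwise traversal).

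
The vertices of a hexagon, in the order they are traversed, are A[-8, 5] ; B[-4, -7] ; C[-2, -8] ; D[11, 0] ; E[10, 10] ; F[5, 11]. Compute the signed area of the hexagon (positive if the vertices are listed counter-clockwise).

232.5

Σ = (76) + (18) + (88) + (110) + (60) + (113) = 465
Signed area = Σ/2 = 232.5 (positive ⇒ counter-clockwise traversal).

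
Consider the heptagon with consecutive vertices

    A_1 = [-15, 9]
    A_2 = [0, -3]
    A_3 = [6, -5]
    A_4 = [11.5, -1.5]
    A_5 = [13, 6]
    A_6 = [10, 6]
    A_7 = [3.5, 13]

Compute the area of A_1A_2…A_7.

A_1→A_2: (-15)(-3) − (0)(9) = 45
A_2→A_3: (0)(-5) − (6)(-3) = 18
A_3→A_4: (6)(-1.5) − (11.5)(-5) = 48.5
A_4→A_5: (11.5)(6) − (13)(-1.5) = 88.5
A_5→A_6: (13)(6) − (10)(6) = 18
A_6→A_7: (10)(13) − (3.5)(6) = 109
A_7→A_1: (3.5)(9) − (-15)(13) = 226.5
Σ = 553.5
Area = |Σ|/2 = 276.75.

276.75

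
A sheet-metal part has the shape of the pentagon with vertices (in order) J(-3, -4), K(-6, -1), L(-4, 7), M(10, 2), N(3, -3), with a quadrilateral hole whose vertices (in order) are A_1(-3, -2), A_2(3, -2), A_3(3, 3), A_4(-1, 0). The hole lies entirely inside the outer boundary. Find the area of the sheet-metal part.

85

Outer boundary:
Σ = (-21) + (-46) + (-78) + (-36) + (-21) = -202
Area = |Σ|/2 = 101.
Hole:
Cross-terms: 12, 15, 3, 2  ⇒  Σ = 32
Area = |Σ|/2 = 16.
Net area = 101 − 16 = 85.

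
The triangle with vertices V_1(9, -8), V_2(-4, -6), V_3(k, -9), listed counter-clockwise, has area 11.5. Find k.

Write out the shoelace sum; only the two edges meeting at V_3 involve k:
2·Area = [((-4)·(-9) − k·(-6)) + (k·(-8) − 9·(-9))] + -86
       = -2·k + 31 = 23
⇒ k = 4.

4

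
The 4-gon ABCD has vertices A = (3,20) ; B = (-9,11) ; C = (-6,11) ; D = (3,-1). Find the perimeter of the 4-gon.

|AB| = √((-12)² + (-9)²) = √225 = 15
|BC| = √((3)² + (0)²) = √9 = 3
|CD| = √((9)² + (-12)²) = √225 = 15
|DA| = √((0)² + (21)²) = √441 = 21
Perimeter = 15 + 3 + 15 + 21 = 54.

54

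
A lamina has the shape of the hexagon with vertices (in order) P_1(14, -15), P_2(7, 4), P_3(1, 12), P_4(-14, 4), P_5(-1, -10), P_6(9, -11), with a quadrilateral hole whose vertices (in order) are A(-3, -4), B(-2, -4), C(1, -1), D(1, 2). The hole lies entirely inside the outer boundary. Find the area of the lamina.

Outer boundary:
Apply the shoelace (surveyor's) formula: 2A = Σ (x_i·y_{i+1} − x_{i+1}·y_i), indices taken mod 6.
Cross-terms: 161, 80, 172, 144, 101, 19  ⇒  Σ = 677
Area = |Σ|/2 = 338.5.
Hole:
Apply Gauss's area formula: 2A = Σ (x_i·y_{i+1} − x_{i+1}·y_i), indices taken mod 4.
A→B: (-3)(-4) − (-2)(-4) = 4
B→C: (-2)(-1) − (1)(-4) = 6
C→D: (1)(2) − (1)(-1) = 3
D→A: (1)(-4) − (-3)(2) = 2
Σ = 15
Area = |Σ|/2 = 7.5.
Net area = 338.5 − 7.5 = 331.

331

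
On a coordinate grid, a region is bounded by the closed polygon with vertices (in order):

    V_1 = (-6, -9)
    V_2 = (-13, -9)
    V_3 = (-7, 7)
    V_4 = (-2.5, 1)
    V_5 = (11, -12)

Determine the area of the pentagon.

179.25

Cross-terms: -63, -154, 10.5, 19, -171  ⇒  Σ = -358.5
Area = |Σ|/2 = 179.25.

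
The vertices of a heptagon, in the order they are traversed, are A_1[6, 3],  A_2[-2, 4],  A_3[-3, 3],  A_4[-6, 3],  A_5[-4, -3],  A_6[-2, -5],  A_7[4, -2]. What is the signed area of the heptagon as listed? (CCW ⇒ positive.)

68.5

Apply Gauss's area formula: 2A = Σ (x_i·y_{i+1} − x_{i+1}·y_i), indices taken mod 7.
Σ = (30) + (6) + (9) + (30) + (14) + (24) + (24) = 137
Signed area = Σ/2 = 68.5 (positive ⇒ counter-clockwise traversal).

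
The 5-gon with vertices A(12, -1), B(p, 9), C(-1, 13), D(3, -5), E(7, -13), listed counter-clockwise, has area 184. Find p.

Write out the shoelace sum; only the two edges meeting at B involve p:
2·Area = [(12·9 − p·(-1)) + (p·13 − (-1)·9)] + 111
       = 14·p + 228 = 368
⇒ p = 10.

10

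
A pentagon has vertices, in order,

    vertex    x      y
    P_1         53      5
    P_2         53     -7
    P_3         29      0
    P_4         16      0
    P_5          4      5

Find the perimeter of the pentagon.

|P_1P_2| = √((0)² + (-12)²) = √144 = 12
|P_2P_3| = √((-24)² + (7)²) = √625 = 25
|P_3P_4| = √((-13)² + (0)²) = √169 = 13
|P_4P_5| = √((-12)² + (5)²) = √169 = 13
|P_5P_1| = √((49)² + (0)²) = √2401 = 49
Perimeter = 12 + 25 + 13 + 13 + 49 = 112.

112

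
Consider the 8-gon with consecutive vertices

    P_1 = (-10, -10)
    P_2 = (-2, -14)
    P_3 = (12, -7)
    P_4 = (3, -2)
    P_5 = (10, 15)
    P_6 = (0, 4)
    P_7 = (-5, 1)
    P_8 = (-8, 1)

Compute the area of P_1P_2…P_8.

258.5

Apply the shoelace formula: 2A = Σ (x_i·y_{i+1} − x_{i+1}·y_i), indices taken mod 8.
Σ = (120) + (182) + (-3) + (65) + (40) + (20) + (3) + (90) = 517
Area = |Σ|/2 = 258.5.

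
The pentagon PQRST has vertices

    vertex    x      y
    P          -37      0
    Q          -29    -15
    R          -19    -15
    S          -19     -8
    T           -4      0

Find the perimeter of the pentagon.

84

|PQ| = √((8)² + (-15)²) = √289 = 17
|QR| = √((10)² + (0)²) = √100 = 10
|RS| = √((0)² + (7)²) = √49 = 7
|ST| = √((15)² + (8)²) = √289 = 17
|TP| = √((-33)² + (0)²) = √1089 = 33
Perimeter = 17 + 10 + 7 + 17 + 33 = 84.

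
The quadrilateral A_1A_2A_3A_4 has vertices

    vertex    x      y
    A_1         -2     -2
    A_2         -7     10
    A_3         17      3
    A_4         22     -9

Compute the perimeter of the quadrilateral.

76

|A_1A_2| = √((-5)² + (12)²) = √169 = 13
|A_2A_3| = √((24)² + (-7)²) = √625 = 25
|A_3A_4| = √((5)² + (-12)²) = √169 = 13
|A_4A_1| = √((-24)² + (7)²) = √625 = 25
Perimeter = 13 + 25 + 13 + 25 = 76.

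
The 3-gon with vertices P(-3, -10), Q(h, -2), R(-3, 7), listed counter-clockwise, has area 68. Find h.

Write out the shoelace sum; only the two edges meeting at Q involve h:
2·Area = [((-3)·(-2) − h·(-10)) + (h·7 − (-3)·(-2))] + 51
       = 17·h + 51 = 136
⇒ h = 5.

5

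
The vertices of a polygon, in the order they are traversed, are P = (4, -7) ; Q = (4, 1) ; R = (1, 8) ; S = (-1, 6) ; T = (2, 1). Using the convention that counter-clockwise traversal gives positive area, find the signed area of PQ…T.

P→Q: (4)(1) − (4)(-7) = 32
Q→R: (4)(8) − (1)(1) = 31
R→S: (1)(6) − (-1)(8) = 14
S→T: (-1)(1) − (2)(6) = -13
T→P: (2)(-7) − (4)(1) = -18
Σ = 46
Signed area = Σ/2 = 23 (positive ⇒ counter-clockwise traversal).

23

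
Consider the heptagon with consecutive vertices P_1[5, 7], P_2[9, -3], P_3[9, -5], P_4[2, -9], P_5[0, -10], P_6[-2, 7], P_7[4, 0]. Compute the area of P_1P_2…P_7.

Apply the shoelace (surveyor's) formula: 2A = Σ (x_i·y_{i+1} − x_{i+1}·y_i), indices taken mod 7.
P_1→P_2: (5)(-3) − (9)(7) = -78
P_2→P_3: (9)(-5) − (9)(-3) = -18
P_3→P_4: (9)(-9) − (2)(-5) = -71
P_4→P_5: (2)(-10) − (0)(-9) = -20
P_5→P_6: (0)(7) − (-2)(-10) = -20
P_6→P_7: (-2)(0) − (4)(7) = -28
P_7→P_1: (4)(7) − (5)(0) = 28
Σ = -207
Area = |Σ|/2 = 103.5.

103.5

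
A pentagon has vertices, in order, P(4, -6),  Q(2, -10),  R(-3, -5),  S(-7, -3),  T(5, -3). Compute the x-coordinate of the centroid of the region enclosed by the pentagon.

17/38

Apply the surveyor's formula. First the cross-terms c_i = x_i·y_{i+1} − x_{i+1}·y_i:
  -28, -40, -26, 36, -18  ⇒  2A = -76, A = -38.
Then Σ (x_i + x_{i+1})·c_i = -102, so x̄ = -102 / (6·(-38)) = 17/38.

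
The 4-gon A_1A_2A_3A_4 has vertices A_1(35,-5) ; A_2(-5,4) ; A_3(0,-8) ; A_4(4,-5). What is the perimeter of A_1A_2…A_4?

90

|A_1A_2| = √((-40)² + (9)²) = √1681 = 41
|A_2A_3| = √((5)² + (-12)²) = √169 = 13
|A_3A_4| = √((4)² + (3)²) = √25 = 5
|A_4A_1| = √((31)² + (0)²) = √961 = 31
Perimeter = 41 + 13 + 5 + 31 = 90.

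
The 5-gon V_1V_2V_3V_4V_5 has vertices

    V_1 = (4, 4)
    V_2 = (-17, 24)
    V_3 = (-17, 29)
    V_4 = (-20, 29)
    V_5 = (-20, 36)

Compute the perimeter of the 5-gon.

84

|V_1V_2| = √((-21)² + (20)²) = √841 = 29
|V_2V_3| = √((0)² + (5)²) = √25 = 5
|V_3V_4| = √((-3)² + (0)²) = √9 = 3
|V_4V_5| = √((0)² + (7)²) = √49 = 7
|V_5V_1| = √((24)² + (-32)²) = √1600 = 40
Perimeter = 29 + 5 + 3 + 7 + 40 = 84.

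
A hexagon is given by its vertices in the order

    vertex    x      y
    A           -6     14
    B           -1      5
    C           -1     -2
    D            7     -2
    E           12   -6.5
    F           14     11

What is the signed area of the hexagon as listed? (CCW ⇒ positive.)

235.25

Apply the shoelace (surveyor's) formula: 2A = Σ (x_i·y_{i+1} − x_{i+1}·y_i), indices taken mod 6.
A→B: (-6)(5) − (-1)(14) = -16
B→C: (-1)(-2) − (-1)(5) = 7
C→D: (-1)(-2) − (7)(-2) = 16
D→E: (7)(-6.5) − (12)(-2) = -21.5
E→F: (12)(11) − (14)(-6.5) = 223
F→A: (14)(14) − (-6)(11) = 262
Σ = 470.5
Signed area = Σ/2 = 235.25 (positive ⇒ counter-clockwise traversal).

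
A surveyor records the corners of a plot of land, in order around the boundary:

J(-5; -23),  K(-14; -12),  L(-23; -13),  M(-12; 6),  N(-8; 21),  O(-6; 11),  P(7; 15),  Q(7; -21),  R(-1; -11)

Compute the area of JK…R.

J→K: (-5)(-12) − (-14)(-23) = -262
K→L: (-14)(-13) − (-23)(-12) = -94
L→M: (-23)(6) − (-12)(-13) = -294
M→N: (-12)(21) − (-8)(6) = -204
N→O: (-8)(11) − (-6)(21) = 38
O→P: (-6)(15) − (7)(11) = -167
P→Q: (7)(-21) − (7)(15) = -252
Q→R: (7)(-11) − (-1)(-21) = -98
R→J: (-1)(-23) − (-5)(-11) = -32
Σ = -1365
Area = |Σ|/2 = 682.5.

682.5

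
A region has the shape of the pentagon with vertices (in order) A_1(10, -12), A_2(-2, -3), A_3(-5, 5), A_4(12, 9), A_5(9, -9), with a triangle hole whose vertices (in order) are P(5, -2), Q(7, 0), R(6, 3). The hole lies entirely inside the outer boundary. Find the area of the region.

191.5

Outer boundary:
Σ = (-54) + (-25) + (-105) + (-189) + (-18) = -391
Area = |Σ|/2 = 195.5.
Hole:
Apply the surveyor's formula: 2A = Σ (x_i·y_{i+1} − x_{i+1}·y_i), indices taken mod 3.
Cross-terms: 14, 21, -27  ⇒  Σ = 8
Area = |Σ|/2 = 4.
Net area = 195.5 − 4 = 191.5.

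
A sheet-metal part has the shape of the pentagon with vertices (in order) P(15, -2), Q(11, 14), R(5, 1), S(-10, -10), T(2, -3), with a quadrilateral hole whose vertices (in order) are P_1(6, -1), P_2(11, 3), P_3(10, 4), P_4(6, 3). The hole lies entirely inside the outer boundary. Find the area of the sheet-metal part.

Outer boundary:
Apply the surveyor's formula: 2A = Σ (x_i·y_{i+1} − x_{i+1}·y_i), indices taken mod 5.
Σ = (232) + (-59) + (-40) + (50) + (41) = 224
Area = |Σ|/2 = 112.
Hole:
Σ = (29) + (14) + (6) + (-24) = 25
Area = |Σ|/2 = 12.5.
Net area = 112 − 12.5 = 99.5.

99.5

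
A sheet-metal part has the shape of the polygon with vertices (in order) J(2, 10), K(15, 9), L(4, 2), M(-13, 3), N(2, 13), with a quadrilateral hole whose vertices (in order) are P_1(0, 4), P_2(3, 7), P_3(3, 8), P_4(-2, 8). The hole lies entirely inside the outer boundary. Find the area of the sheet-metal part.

Outer boundary:
J→K: (2)(9) − (15)(10) = -132
K→L: (15)(2) − (4)(9) = -6
L→M: (4)(3) − (-13)(2) = 38
M→N: (-13)(13) − (2)(3) = -175
N→J: (2)(10) − (2)(13) = -6
Σ = -281
Area = |Σ|/2 = 140.5.
Hole:
Σ = (-12) + (3) + (40) + (-8) = 23
Area = |Σ|/2 = 11.5.
Net area = 140.5 − 11.5 = 129.

129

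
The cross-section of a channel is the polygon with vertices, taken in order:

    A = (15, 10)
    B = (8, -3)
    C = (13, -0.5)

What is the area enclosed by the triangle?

Apply the surveyor's formula: 2A = Σ (x_i·y_{i+1} − x_{i+1}·y_i), indices taken mod 3.
Σ = (-125) + (35) + (137.5) = 47.5
Area = |Σ|/2 = 23.75.

23.75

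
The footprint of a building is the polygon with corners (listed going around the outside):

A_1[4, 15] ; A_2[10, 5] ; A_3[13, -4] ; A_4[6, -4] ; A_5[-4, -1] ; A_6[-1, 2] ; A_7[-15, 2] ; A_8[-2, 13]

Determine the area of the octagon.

Σ = (-130) + (-105) + (-28) + (-22) + (-9) + (28) + (-191) + (-82) = -539
Area = |Σ|/2 = 269.5.

269.5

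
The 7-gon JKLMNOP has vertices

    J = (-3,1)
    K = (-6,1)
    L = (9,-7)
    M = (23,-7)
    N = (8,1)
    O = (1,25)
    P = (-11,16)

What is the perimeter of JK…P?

|JK| = √((-3)² + (0)²) = √9 = 3
|KL| = √((15)² + (-8)²) = √289 = 17
|LM| = √((14)² + (0)²) = √196 = 14
|MN| = √((-15)² + (8)²) = √289 = 17
|NO| = √((-7)² + (24)²) = √625 = 25
|OP| = √((-12)² + (-9)²) = √225 = 15
|PJ| = √((8)² + (-15)²) = √289 = 17
Perimeter = 3 + 17 + 14 + 17 + 25 + 15 + 17 = 108.

108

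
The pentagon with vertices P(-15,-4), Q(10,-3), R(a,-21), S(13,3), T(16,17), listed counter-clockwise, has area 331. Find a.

25

Write out the shoelace sum; only the two edges meeting at R involve a:
2·Area = [(10·(-21) − a·(-3)) + (a·3 − 13·(-21))] + 449
       = 6·a + 512 = 662
⇒ a = 25.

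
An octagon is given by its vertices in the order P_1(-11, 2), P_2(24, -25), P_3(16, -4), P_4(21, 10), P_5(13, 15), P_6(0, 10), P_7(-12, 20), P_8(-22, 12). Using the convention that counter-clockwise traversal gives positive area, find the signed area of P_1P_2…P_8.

Σ = (227) + (304) + (244) + (185) + (130) + (120) + (296) + (88) = 1594
Signed area = Σ/2 = 797 (positive ⇒ counter-clockwise traversal).

797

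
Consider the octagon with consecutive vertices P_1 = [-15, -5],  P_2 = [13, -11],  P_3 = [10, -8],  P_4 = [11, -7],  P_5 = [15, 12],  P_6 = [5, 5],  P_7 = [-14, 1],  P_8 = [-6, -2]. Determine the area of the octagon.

307.5

Σ = (230) + (6) + (18) + (237) + (15) + (75) + (34) + (0) = 615
Area = |Σ|/2 = 307.5.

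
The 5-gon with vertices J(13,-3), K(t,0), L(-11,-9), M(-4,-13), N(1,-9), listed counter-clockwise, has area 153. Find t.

-6

Write out the shoelace sum; only the two edges meeting at K involve t:
2·Area = [(13·0 − t·(-3)) + (t·(-9) − (-11)·0)] + 270
       = -6·t + 270 = 306
⇒ t = -6.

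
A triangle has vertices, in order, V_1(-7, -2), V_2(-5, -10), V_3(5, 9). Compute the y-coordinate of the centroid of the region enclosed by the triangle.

-1

Apply the shoelace (surveyor's) formula. First the cross-terms c_i = x_i·y_{i+1} − x_{i+1}·y_i:
  60, 5, 53  ⇒  2A = 118, A = 59.
Then Σ (y_i + y_{i+1})·c_i = -354, so ȳ = -354 / (6·59) = -1.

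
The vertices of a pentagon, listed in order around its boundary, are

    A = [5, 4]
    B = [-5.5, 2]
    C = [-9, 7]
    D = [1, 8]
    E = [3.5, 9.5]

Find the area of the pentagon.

59.75

Apply Gauss's area formula: 2A = Σ (x_i·y_{i+1} − x_{i+1}·y_i), indices taken mod 5.
A→B: (5)(2) − (-5.5)(4) = 32
B→C: (-5.5)(7) − (-9)(2) = -20.5
C→D: (-9)(8) − (1)(7) = -79
D→E: (1)(9.5) − (3.5)(8) = -18.5
E→A: (3.5)(4) − (5)(9.5) = -33.5
Σ = -119.5
Area = |Σ|/2 = 59.75.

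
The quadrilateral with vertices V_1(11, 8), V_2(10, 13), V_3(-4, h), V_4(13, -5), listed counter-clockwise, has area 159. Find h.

-8

The doubled signed area Σ (x_i y_{i+1} − x_{i+1} y_i) is linear in h.
With h=0 it equals 294; the coefficient of h is -3 (from the two edges through V_3).
So -3·h + 294 = 2·159 = 318 ⇒ h = -8.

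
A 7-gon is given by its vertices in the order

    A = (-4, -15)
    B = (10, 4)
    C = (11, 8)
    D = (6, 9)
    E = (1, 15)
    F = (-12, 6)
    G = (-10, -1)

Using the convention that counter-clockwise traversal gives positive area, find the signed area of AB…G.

Apply the surveyor's formula: 2A = Σ (x_i·y_{i+1} − x_{i+1}·y_i), indices taken mod 7.
A→B: (-4)(4) − (10)(-15) = 134
B→C: (10)(8) − (11)(4) = 36
C→D: (11)(9) − (6)(8) = 51
D→E: (6)(15) − (1)(9) = 81
E→F: (1)(6) − (-12)(15) = 186
F→G: (-12)(-1) − (-10)(6) = 72
G→A: (-10)(-15) − (-4)(-1) = 146
Σ = 706
Signed area = Σ/2 = 353 (positive ⇒ counter-clockwise traversal).

353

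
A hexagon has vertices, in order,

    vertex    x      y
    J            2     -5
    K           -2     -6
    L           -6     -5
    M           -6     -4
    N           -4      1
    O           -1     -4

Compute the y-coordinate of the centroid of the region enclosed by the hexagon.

-80/23

Apply the shoelace formula. First the cross-terms c_i = x_i·y_{i+1} − x_{i+1}·y_i:
  -22, -26, -6, -22, 17, 13  ⇒  2A = -46, A = -23.
Then Σ (y_i + y_{i+1})·c_i = 480, so ȳ = 480 / (6·(-23)) = -80/23.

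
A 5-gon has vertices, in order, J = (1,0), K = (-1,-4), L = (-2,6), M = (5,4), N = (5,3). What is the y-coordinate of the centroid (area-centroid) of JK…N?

Apply the shoelace formula. First the cross-terms c_i = x_i·y_{i+1} − x_{i+1}·y_i:
  -4, -14, -38, -5, -3  ⇒  2A = -64, A = -32.
Then Σ (y_i + y_{i+1})·c_i = -436, so ȳ = -436 / (6·(-32)) = 109/48.

109/48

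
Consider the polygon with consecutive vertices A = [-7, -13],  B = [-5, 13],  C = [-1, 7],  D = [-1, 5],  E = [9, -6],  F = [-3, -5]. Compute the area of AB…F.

Apply Gauss's area formula: 2A = Σ (x_i·y_{i+1} − x_{i+1}·y_i), indices taken mod 6.
Cross-terms: -156, -22, 2, -39, -63, 4  ⇒  Σ = -274
Area = |Σ|/2 = 137.

137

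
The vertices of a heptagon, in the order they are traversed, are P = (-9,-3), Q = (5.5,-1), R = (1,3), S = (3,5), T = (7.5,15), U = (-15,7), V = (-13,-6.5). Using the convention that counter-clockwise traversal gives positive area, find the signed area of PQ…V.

246.5

P→Q: (-9)(-1) − (5.5)(-3) = 25.5
Q→R: (5.5)(3) − (1)(-1) = 17.5
R→S: (1)(5) − (3)(3) = -4
S→T: (3)(15) − (7.5)(5) = 7.5
T→U: (7.5)(7) − (-15)(15) = 277.5
U→V: (-15)(-6.5) − (-13)(7) = 188.5
V→P: (-13)(-3) − (-9)(-6.5) = -19.5
Σ = 493
Signed area = Σ/2 = 246.5 (positive ⇒ counter-clockwise traversal).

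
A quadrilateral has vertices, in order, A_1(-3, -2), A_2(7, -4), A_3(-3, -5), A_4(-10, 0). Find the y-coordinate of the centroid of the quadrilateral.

-53/17

Apply Gauss's area formula. First the cross-terms c_i = x_i·y_{i+1} − x_{i+1}·y_i:
  26, -47, -50, 20  ⇒  2A = -51, A = -25.5.
Then Σ (y_i + y_{i+1})·c_i = 477, so ȳ = 477 / (6·(-25.5)) = -53/17.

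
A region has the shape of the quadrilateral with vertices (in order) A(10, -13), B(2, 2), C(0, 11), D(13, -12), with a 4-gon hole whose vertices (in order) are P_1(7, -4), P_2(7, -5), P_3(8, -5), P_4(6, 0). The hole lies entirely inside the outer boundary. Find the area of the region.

60

Outer boundary:
Apply Gauss's area formula: 2A = Σ (x_i·y_{i+1} − x_{i+1}·y_i), indices taken mod 4.
Σ = (46) + (22) + (-143) + (-49) = -124
Area = |Σ|/2 = 62.
Hole:
Σ = (-7) + (5) + (30) + (-24) = 4
Area = |Σ|/2 = 2.
Net area = 62 − 2 = 60.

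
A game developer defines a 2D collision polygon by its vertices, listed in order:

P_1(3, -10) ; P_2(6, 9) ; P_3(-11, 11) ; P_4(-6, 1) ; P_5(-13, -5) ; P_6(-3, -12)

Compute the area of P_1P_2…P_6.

278.5

Apply Gauss's area formula: 2A = Σ (x_i·y_{i+1} − x_{i+1}·y_i), indices taken mod 6.
Σ = (87) + (165) + (55) + (43) + (141) + (66) = 557
Area = |Σ|/2 = 278.5.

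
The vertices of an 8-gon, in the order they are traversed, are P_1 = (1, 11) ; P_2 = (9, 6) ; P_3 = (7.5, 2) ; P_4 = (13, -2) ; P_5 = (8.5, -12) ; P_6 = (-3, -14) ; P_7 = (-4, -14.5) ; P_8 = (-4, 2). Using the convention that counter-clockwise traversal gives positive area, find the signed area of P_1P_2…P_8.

-289.75

Apply Gauss's area formula: 2A = Σ (x_i·y_{i+1} − x_{i+1}·y_i), indices taken mod 8.
Σ = (-93) + (-27) + (-41) + (-139) + (-155) + (-12.5) + (-66) + (-46) = -579.5
Signed area = Σ/2 = -289.75 (negative ⇒ clockwise traversal).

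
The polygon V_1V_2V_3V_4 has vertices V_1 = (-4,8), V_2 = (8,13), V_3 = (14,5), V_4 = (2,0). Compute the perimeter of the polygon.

46

|V_1V_2| = √((12)² + (5)²) = √169 = 13
|V_2V_3| = √((6)² + (-8)²) = √100 = 10
|V_3V_4| = √((-12)² + (-5)²) = √169 = 13
|V_4V_1| = √((-6)² + (8)²) = √100 = 10
Perimeter = 13 + 10 + 13 + 10 = 46.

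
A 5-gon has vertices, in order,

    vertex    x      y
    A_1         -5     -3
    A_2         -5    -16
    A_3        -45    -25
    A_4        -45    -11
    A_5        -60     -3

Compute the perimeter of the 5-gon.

|A_1A_2| = √((0)² + (-13)²) = √169 = 13
|A_2A_3| = √((-40)² + (-9)²) = √1681 = 41
|A_3A_4| = √((0)² + (14)²) = √196 = 14
|A_4A_5| = √((-15)² + (8)²) = √289 = 17
|A_5A_1| = √((55)² + (0)²) = √3025 = 55
Perimeter = 13 + 41 + 14 + 17 + 55 = 140.

140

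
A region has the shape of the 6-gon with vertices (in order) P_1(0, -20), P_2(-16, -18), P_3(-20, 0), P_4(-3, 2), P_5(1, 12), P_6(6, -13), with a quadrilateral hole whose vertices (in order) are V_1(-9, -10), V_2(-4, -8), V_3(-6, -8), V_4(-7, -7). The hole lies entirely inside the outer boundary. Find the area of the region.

477

Outer boundary:
Apply Gauss's area formula: 2A = Σ (x_i·y_{i+1} − x_{i+1}·y_i), indices taken mod 6.
P_1→P_2: (0)(-18) − (-16)(-20) = -320
P_2→P_3: (-16)(0) − (-20)(-18) = -360
P_3→P_4: (-20)(2) − (-3)(0) = -40
P_4→P_5: (-3)(12) − (1)(2) = -38
P_5→P_6: (1)(-13) − (6)(12) = -85
P_6→P_1: (6)(-20) − (0)(-13) = -120
Σ = -963
Area = |Σ|/2 = 481.5.
Hole:
V_1→V_2: (-9)(-8) − (-4)(-10) = 32
V_2→V_3: (-4)(-8) − (-6)(-8) = -16
V_3→V_4: (-6)(-7) − (-7)(-8) = -14
V_4→V_1: (-7)(-10) − (-9)(-7) = 7
Σ = 9
Area = |Σ|/2 = 4.5.
Net area = 481.5 − 4.5 = 477.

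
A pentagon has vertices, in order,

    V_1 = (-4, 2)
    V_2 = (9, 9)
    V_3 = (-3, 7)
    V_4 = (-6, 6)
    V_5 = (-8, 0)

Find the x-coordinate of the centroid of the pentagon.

Apply Gauss's area formula. First the cross-terms c_i = x_i·y_{i+1} − x_{i+1}·y_i:
  -54, 90, 24, 48, -16  ⇒  2A = 92, A = 46.
Then Σ (x_i + x_{i+1})·c_i = -426, so x̄ = -426 / (6·46) = -71/46.

-71/46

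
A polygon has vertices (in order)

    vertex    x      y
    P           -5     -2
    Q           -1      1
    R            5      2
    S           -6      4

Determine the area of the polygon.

Apply Gauss's area formula: 2A = Σ (x_i·y_{i+1} − x_{i+1}·y_i), indices taken mod 4.
Cross-terms: -7, -7, 32, 32  ⇒  Σ = 50
Area = |Σ|/2 = 25.

25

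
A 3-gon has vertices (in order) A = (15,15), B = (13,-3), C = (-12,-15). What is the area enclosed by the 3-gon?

213

Apply the shoelace formula: 2A = Σ (x_i·y_{i+1} − x_{i+1}·y_i), indices taken mod 3.
Σ = (-240) + (-231) + (45) = -426
Area = |Σ|/2 = 213.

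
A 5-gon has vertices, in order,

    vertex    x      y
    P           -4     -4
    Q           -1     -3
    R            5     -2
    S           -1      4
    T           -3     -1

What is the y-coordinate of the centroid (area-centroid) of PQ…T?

Apply Gauss's area formula. First the cross-terms c_i = x_i·y_{i+1} − x_{i+1}·y_i:
  8, 17, 18, 13, 8  ⇒  2A = 64, A = 32.
Then Σ (y_i + y_{i+1})·c_i = -106, so ȳ = -106 / (6·32) = -53/96.

-53/96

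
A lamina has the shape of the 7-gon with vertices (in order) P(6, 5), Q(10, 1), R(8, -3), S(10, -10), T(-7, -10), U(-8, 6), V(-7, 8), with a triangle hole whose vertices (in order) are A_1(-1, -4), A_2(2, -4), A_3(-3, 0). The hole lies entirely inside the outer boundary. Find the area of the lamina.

Outer boundary:
Apply the shoelace formula: 2A = Σ (x_i·y_{i+1} − x_{i+1}·y_i), indices taken mod 7.
Cross-terms: -44, -38, -50, -170, -122, -22, -83  ⇒  Σ = -529
Area = |Σ|/2 = 264.5.
Hole:
Apply the surveyor's formula: 2A = Σ (x_i·y_{i+1} − x_{i+1}·y_i), indices taken mod 3.
Cross-terms: 12, -12, 12  ⇒  Σ = 12
Area = |Σ|/2 = 6.
Net area = 264.5 − 6 = 258.5.

258.5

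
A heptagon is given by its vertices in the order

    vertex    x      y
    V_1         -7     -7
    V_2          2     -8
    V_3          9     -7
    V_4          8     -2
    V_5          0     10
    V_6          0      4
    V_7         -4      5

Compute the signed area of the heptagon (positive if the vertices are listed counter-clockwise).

162.5

Σ = (70) + (58) + (38) + (80) + (0) + (16) + (63) = 325
Signed area = Σ/2 = 162.5 (positive ⇒ counter-clockwise traversal).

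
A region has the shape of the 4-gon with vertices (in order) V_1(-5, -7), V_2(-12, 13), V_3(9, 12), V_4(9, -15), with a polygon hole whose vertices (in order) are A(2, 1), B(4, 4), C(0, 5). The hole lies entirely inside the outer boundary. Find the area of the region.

Outer boundary:
Apply the shoelace formula: 2A = Σ (x_i·y_{i+1} − x_{i+1}·y_i), indices taken mod 4.
V_1→V_2: (-5)(13) − (-12)(-7) = -149
V_2→V_3: (-12)(12) − (9)(13) = -261
V_3→V_4: (9)(-15) − (9)(12) = -243
V_4→V_1: (9)(-7) − (-5)(-15) = -138
Σ = -791
Area = |Σ|/2 = 395.5.
Hole:
Σ = (4) + (20) + (-10) = 14
Area = |Σ|/2 = 7.
Net area = 395.5 − 7 = 388.5.

388.5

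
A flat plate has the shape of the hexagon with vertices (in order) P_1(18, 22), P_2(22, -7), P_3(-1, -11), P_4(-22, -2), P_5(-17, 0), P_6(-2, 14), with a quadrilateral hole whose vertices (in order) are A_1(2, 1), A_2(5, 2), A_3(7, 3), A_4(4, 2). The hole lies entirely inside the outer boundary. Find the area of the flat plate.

Outer boundary:
Σ = (-610) + (-249) + (-240) + (-34) + (-238) + (-296) = -1667
Area = |Σ|/2 = 833.5.
Hole:
A_1→A_2: (2)(2) − (5)(1) = -1
A_2→A_3: (5)(3) − (7)(2) = 1
A_3→A_4: (7)(2) − (4)(3) = 2
A_4→A_1: (4)(1) − (2)(2) = 0
Σ = 2
Area = |Σ|/2 = 1.
Net area = 833.5 − 1 = 832.5.

832.5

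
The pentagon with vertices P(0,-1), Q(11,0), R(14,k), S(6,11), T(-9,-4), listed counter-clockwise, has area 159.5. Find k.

The doubled signed area Σ (x_i y_{i+1} − x_{i+1} y_i) is linear in k.
With k=0 it equals 249; the coefficient of k is 5 (from the two edges through R).
So 5·k + 249 = 2·159.5 = 319 ⇒ k = 14.

14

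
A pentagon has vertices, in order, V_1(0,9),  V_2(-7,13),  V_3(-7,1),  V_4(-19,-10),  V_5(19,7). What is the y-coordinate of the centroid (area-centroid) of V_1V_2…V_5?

721/232

Apply the shoelace formula. First the cross-terms c_i = x_i·y_{i+1} − x_{i+1}·y_i:
  63, 84, 89, 57, 171  ⇒  2A = 464, A = 232.
Then Σ (y_i + y_{i+1})·c_i = 4326, so ȳ = 4326 / (6·232) = 721/232.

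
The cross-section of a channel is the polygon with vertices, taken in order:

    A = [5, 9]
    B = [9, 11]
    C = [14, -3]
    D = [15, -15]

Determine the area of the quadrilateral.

Apply the shoelace formula: 2A = Σ (x_i·y_{i+1} − x_{i+1}·y_i), indices taken mod 4.
Cross-terms: -26, -181, -165, 210  ⇒  Σ = -162
Area = |Σ|/2 = 81.

81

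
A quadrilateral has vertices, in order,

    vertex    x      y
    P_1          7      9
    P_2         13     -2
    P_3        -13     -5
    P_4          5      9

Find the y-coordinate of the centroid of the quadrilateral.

81/83

Apply the surveyor's formula. First the cross-terms c_i = x_i·y_{i+1} − x_{i+1}·y_i:
  -131, -91, -92, -18  ⇒  2A = -332, A = -166.
Then Σ (y_i + y_{i+1})·c_i = -972, so ȳ = -972 / (6·(-166)) = 81/83.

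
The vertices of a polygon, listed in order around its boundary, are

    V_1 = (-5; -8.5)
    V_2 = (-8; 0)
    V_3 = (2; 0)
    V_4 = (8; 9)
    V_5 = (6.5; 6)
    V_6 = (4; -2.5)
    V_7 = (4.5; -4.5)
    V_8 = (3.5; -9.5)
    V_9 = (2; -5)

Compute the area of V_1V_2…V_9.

87.5

Apply the shoelace (surveyor's) formula: 2A = Σ (x_i·y_{i+1} − x_{i+1}·y_i), indices taken mod 9.
V_1→V_2: (-5)(0) − (-8)(-8.5) = -68
V_2→V_3: (-8)(0) − (2)(0) = 0
V_3→V_4: (2)(9) − (8)(0) = 18
V_4→V_5: (8)(6) − (6.5)(9) = -10.5
V_5→V_6: (6.5)(-2.5) − (4)(6) = -40.25
V_6→V_7: (4)(-4.5) − (4.5)(-2.5) = -6.75
V_7→V_8: (4.5)(-9.5) − (3.5)(-4.5) = -27
V_8→V_9: (3.5)(-5) − (2)(-9.5) = 1.5
V_9→V_1: (2)(-8.5) − (-5)(-5) = -42
Σ = -175
Area = |Σ|/2 = 87.5.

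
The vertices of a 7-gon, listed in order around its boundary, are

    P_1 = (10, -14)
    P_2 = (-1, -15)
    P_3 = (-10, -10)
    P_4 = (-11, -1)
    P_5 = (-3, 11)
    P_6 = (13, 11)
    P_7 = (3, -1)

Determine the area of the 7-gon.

391

Apply the shoelace (surveyor's) formula: 2A = Σ (x_i·y_{i+1} − x_{i+1}·y_i), indices taken mod 7.
Σ = (-164) + (-140) + (-100) + (-124) + (-176) + (-46) + (-32) = -782
Area = |Σ|/2 = 391.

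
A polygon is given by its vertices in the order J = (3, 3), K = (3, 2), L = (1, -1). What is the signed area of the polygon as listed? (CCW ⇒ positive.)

-1

Apply the shoelace (surveyor's) formula: 2A = Σ (x_i·y_{i+1} − x_{i+1}·y_i), indices taken mod 3.
Cross-terms: -3, -5, 6  ⇒  Σ = -2
Signed area = Σ/2 = -1 (negative ⇒ clockwise traversal).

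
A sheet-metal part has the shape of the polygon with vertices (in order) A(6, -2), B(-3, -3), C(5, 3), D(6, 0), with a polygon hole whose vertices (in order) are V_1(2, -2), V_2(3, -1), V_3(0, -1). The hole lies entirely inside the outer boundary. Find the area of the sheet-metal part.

Outer boundary:
A→B: (6)(-3) − (-3)(-2) = -24
B→C: (-3)(3) − (5)(-3) = 6
C→D: (5)(0) − (6)(3) = -18
D→A: (6)(-2) − (6)(0) = -12
Σ = -48
Area = |Σ|/2 = 24.
Hole:
V_1→V_2: (2)(-1) − (3)(-2) = 4
V_2→V_3: (3)(-1) − (0)(-1) = -3
V_3→V_1: (0)(-2) − (2)(-1) = 2
Σ = 3
Area = |Σ|/2 = 1.5.
Net area = 24 − 1.5 = 22.5.

22.5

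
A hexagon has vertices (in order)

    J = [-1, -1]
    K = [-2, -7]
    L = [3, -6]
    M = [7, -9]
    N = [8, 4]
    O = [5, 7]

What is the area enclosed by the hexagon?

Cross-terms: 5, 33, 15, 100, 36, 2  ⇒  Σ = 191
Area = |Σ|/2 = 95.5.

95.5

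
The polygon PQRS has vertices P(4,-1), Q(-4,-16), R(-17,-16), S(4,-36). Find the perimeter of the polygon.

|PQ| = √((-8)² + (-15)²) = √289 = 17
|QR| = √((-13)² + (0)²) = √169 = 13
|RS| = √((21)² + (-20)²) = √841 = 29
|SP| = √((0)² + (35)²) = √1225 = 35
Perimeter = 17 + 13 + 29 + 35 = 94.

94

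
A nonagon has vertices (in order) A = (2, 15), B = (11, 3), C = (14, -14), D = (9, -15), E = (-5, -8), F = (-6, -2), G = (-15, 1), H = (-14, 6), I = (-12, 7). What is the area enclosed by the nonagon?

478

Apply the shoelace formula: 2A = Σ (x_i·y_{i+1} − x_{i+1}·y_i), indices taken mod 9.
Σ = (-159) + (-196) + (-84) + (-147) + (-38) + (-36) + (-76) + (-26) + (-194) = -956
Area = |Σ|/2 = 478.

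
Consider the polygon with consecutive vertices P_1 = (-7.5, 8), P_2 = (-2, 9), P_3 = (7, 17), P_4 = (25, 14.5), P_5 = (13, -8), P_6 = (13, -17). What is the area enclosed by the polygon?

Cross-terms: -51.5, -97, -323.5, -388.5, -117, -23.5  ⇒  Σ = -1001
Area = |Σ|/2 = 500.5.

500.5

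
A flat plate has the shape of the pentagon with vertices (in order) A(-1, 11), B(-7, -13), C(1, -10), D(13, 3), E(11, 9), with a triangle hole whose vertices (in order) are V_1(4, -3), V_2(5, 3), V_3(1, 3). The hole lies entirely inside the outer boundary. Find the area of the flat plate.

Outer boundary:
Apply the shoelace (surveyor's) formula: 2A = Σ (x_i·y_{i+1} − x_{i+1}·y_i), indices taken mod 5.
A→B: (-1)(-13) − (-7)(11) = 90
B→C: (-7)(-10) − (1)(-13) = 83
C→D: (1)(3) − (13)(-10) = 133
D→E: (13)(9) − (11)(3) = 84
E→A: (11)(11) − (-1)(9) = 130
Σ = 520
Area = |Σ|/2 = 260.
Hole:
Σ = (27) + (12) + (-15) = 24
Area = |Σ|/2 = 12.
Net area = 260 − 12 = 248.

248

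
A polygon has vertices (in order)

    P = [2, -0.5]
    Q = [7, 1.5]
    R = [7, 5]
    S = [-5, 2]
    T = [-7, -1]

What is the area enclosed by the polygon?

47.25

Apply the shoelace formula: 2A = Σ (x_i·y_{i+1} − x_{i+1}·y_i), indices taken mod 5.
Σ = (6.5) + (24.5) + (39) + (19) + (5.5) = 94.5
Area = |Σ|/2 = 47.25.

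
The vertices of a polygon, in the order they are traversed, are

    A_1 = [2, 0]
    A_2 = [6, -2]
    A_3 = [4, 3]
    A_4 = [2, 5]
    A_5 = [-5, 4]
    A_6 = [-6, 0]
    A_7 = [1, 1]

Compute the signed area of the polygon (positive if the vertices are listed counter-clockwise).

Apply Gauss's area formula: 2A = Σ (x_i·y_{i+1} − x_{i+1}·y_i), indices taken mod 7.
Σ = (-4) + (26) + (14) + (33) + (24) + (-6) + (-2) = 85
Signed area = Σ/2 = 42.5 (positive ⇒ counter-clockwise traversal).

42.5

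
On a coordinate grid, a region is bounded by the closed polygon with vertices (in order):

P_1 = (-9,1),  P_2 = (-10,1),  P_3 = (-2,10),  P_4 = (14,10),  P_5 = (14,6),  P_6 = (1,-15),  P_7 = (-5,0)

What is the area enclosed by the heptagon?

304.5

Apply the surveyor's formula: 2A = Σ (x_i·y_{i+1} − x_{i+1}·y_i), indices taken mod 7.
Σ = (1) + (-98) + (-160) + (-56) + (-216) + (-75) + (-5) = -609
Area = |Σ|/2 = 304.5.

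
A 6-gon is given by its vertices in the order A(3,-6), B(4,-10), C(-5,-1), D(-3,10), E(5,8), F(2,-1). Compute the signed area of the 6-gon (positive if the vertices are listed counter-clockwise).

-108.5

Apply the shoelace (surveyor's) formula: 2A = Σ (x_i·y_{i+1} − x_{i+1}·y_i), indices taken mod 6.
Σ = (-6) + (-54) + (-53) + (-74) + (-21) + (-9) = -217
Signed area = Σ/2 = -108.5 (negative ⇒ clockwise traversal).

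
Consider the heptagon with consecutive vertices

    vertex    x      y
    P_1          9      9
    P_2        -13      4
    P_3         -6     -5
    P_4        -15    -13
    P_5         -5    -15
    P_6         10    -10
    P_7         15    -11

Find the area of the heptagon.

439.5

Apply the shoelace (surveyor's) formula: 2A = Σ (x_i·y_{i+1} − x_{i+1}·y_i), indices taken mod 7.
P_1→P_2: (9)(4) − (-13)(9) = 153
P_2→P_3: (-13)(-5) − (-6)(4) = 89
P_3→P_4: (-6)(-13) − (-15)(-5) = 3
P_4→P_5: (-15)(-15) − (-5)(-13) = 160
P_5→P_6: (-5)(-10) − (10)(-15) = 200
P_6→P_7: (10)(-11) − (15)(-10) = 40
P_7→P_1: (15)(9) − (9)(-11) = 234
Σ = 879
Area = |Σ|/2 = 439.5.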